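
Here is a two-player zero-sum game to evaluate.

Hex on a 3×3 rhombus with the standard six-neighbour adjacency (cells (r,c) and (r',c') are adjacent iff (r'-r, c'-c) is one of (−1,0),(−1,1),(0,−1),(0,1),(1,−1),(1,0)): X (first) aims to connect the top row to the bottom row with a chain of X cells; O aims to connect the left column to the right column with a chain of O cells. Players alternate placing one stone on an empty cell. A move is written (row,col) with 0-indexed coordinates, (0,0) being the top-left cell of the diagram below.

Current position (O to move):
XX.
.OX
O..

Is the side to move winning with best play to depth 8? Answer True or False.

p1 O@[XX./.OX/O..]: (0,2)[XXO/.OX/O..]+1* (1,0)[XX./OOX/O..]-1 (2,1)[XX./.OX/OO.]+1 (2,2)[XX./.OX/O.O]+1
p2 X@[XXO/.OX/O..] terminal -1; root [XX./.OX/O..] d8

O winning at [XX./.OX/O..]: True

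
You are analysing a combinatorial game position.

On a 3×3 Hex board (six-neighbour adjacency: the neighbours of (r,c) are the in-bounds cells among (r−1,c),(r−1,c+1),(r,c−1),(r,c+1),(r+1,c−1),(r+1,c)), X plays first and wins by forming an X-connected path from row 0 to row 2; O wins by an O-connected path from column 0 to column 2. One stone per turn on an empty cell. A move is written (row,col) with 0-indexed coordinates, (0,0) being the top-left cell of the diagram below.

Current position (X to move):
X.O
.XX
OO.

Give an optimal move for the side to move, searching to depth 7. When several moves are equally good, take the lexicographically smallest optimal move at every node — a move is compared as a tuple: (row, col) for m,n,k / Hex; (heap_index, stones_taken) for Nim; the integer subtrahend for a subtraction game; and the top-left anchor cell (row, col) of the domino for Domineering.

ply 1, X at X.O/.XX/OO. | (0,1)=-1→XXO/.XX/OO.; (1,0)=-1→X.O/XXX/OO.; (2,2)=+1→X.O/.XX/OOX*
ply 2, O at X.O/.XX/OOX | (0,1)=-1→XOO/.XX/OOX*; (1,0)=-1→X.O/OXX/OOX
ply 3, X at XOO/.XX/OOX | (1,0)=+1→XOO/XXX/OOX*
ply 4: XOO/XXX/OOX is terminal -1 (O); from X.O/.XX/OO. depth 7

X's best at [X.O/.XX/OO.]: (2,2)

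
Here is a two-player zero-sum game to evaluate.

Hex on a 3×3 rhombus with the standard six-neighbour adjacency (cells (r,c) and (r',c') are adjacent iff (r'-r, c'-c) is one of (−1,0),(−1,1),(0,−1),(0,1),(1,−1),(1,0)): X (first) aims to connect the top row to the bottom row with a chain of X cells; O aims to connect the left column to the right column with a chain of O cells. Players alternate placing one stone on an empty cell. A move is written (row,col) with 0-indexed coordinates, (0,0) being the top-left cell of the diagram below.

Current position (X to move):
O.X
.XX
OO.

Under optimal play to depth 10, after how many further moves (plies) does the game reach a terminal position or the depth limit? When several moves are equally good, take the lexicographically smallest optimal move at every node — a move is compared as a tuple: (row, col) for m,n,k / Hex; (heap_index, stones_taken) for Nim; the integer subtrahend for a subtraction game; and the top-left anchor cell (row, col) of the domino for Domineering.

ply 1, X at O.X/.XX/OO. | (0,1)=-1→OXX/.XX/OO.; (1,0)=-1→O.X/XXX/OO.; (2,2)=+1→O.X/.XX/OOX*
ply 2: O.X/.XX/OOX is terminal -1 (O); from O.X/.XX/OO. depth 10

PV length from [O.X/.XX/OO.]: 1 ply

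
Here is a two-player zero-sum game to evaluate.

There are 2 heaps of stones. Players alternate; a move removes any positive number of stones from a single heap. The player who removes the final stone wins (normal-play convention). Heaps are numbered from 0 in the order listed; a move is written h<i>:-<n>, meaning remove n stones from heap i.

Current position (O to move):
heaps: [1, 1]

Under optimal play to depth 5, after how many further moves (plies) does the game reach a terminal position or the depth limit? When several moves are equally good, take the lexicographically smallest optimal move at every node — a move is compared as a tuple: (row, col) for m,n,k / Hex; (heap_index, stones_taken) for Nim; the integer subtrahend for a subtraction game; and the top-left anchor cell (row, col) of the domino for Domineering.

PV length from [(1,1)]: 2 plies

ply 1, O at (1,1) | h0:-1=-1→(0,1)*; h1:-1=-1→(1,0)
ply 2, X at (0,1) | h1:-1=+1→(0,0)*
ply 3: (0,0) is terminal -1 (O); from (1,1) depth 5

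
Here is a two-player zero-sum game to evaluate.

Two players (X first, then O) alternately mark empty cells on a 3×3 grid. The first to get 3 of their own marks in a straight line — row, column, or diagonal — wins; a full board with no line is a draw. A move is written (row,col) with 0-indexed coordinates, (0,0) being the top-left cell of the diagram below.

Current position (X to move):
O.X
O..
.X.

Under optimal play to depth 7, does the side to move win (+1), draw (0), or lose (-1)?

value(O.X/O../.X., X) = +1

p1 X@[O.X/O../.X.]: (0,1)[OXX/O../.X.]-1 (1,1)[O.X/OX./.X.]-1 (1,2)[O.X/O.X/.X.]-1 (2,0)[O.X/O../XX.]+1* (2,2)[O.X/O../.XX]-1
p2 O@[O.X/O../XX.]: (0,1)[OOX/O../XX.]-1* (1,1)[O.X/OO./XX.]-1 (1,2)[O.X/O.O/XX.]-1 (2,2)[O.X/O../XXO]-1
p3 X@[OOX/O../XX.]: (1,1)[OOX/OX./XX.]+1* (1,2)[OOX/O.X/XX.]+1 (2,2)[OOX/O../XXX]+1
p4 O@[OOX/OX./XX.] terminal -1; root [O.X/O../.X.] d7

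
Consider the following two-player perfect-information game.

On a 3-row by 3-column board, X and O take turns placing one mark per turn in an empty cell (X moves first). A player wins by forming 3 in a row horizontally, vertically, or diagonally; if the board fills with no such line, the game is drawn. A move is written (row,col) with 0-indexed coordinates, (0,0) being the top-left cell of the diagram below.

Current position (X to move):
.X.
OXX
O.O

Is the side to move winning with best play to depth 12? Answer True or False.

ply 1, X at .X./OXX/O.O | (0,0)=-1→XX./OXX/O.O; (0,2)=-1→.XX/OXX/O.O; (2,1)=+1→.X./OXX/OXO*
ply 2: .X./OXX/OXO is terminal -1 (O); from .X./OXX/O.O depth 12

X winning at [.X./OXX/O.O]: True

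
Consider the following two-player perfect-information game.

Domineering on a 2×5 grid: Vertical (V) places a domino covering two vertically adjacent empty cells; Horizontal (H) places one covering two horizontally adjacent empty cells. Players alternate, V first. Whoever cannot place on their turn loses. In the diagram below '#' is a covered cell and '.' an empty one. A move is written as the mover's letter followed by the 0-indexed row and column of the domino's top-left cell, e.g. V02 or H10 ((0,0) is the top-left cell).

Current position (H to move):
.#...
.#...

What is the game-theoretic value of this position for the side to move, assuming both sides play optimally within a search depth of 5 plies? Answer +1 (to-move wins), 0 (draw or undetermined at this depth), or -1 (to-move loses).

ply 1, H at .#.../.#... | H02=-1→.###./.#...*; H03=-1→.#.##/.#...; H12=-1→.#.../.###.; H13=-1→.#.../.#.##
ply 2, V at .###./.#... | V00=-1→####./##...; V04=+1→.####/.#..#*
ply 3, H at .####/.#..# | H12=-1→.####/.####*
ply 4, V at .####/.#### | V00=+1→#####/#####*
ply 5: #####/##### is terminal -1 (H); from .#.../.#... depth 5

value(.#.../.#..., H) = -1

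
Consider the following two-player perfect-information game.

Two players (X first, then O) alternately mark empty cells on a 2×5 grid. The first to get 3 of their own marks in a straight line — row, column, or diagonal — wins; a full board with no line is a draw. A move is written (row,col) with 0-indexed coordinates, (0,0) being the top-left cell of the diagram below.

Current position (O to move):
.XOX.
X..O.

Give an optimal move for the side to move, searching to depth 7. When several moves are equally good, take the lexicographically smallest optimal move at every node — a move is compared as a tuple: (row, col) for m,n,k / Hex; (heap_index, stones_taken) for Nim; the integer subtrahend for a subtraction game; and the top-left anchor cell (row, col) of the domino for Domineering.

p1 O@[.XOX./X..O.]: (0,0)[OXOX./X..O.]+0 (0,4)[.XOXO/X..O.]+0 (1,1)[.XOX./XO.O.]+0 (1,2)[.XOX./X.OO.]+1* (1,4)[.XOX./X..OO]+0
p2 X@[.XOX./X.OO.]: (0,0)[XXOX./X.OO.]-1* (0,4)[.XOXX/X.OO.]-1 (1,1)[.XOX./XXOO.]-1 (1,4)[.XOX./X.OOX]-1
p3 O@[XXOX./X.OO.]: (0,4)[XXOXO/X.OO.]+1* (1,1)[XXOX./XOOO.]+1 (1,4)[XXOX./X.OOO]+1
p4 X@[XXOXO/X.OO.]: (1,1)[XXOXO/XXOO.]-1* (1,4)[XXOXO/X.OOX]-1
p5 O@[XXOXO/XXOO.]: (1,4)[XXOXO/XXOOO]+1*
p6 X@[XXOXO/XXOOO] terminal -1; root [.XOX./X..O.] d7

O's best at [.XOX./X..O.]: (1,2)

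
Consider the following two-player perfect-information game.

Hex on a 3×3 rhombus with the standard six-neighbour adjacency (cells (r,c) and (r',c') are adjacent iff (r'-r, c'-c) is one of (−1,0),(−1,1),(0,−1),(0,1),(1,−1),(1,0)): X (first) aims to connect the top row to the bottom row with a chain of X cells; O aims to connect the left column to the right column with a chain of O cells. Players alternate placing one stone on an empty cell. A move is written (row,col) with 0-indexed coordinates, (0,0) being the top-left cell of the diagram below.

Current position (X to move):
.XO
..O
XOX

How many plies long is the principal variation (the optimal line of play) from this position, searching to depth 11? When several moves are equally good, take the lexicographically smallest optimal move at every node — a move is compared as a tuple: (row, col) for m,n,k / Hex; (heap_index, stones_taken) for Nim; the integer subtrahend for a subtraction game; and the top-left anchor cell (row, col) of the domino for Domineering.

ply 1, X at .XO/..O/XOX | (0,0)=+1→XXO/..O/XOX*; (1,0)=+1→.XO/X.O/XOX; (1,1)=+1→.XO/.XO/XOX
ply 2, O at XXO/..O/XOX | (1,0)=-1→XXO/O.O/XOX*; (1,1)=-1→XXO/.OO/XOX
ply 3, X at XXO/O.O/XOX | (1,1)=+1→XXO/OXO/XOX*
ply 4: XXO/OXO/XOX is terminal -1 (O); from .XO/..O/XOX depth 11

PV length from [.XO/..O/XOX]: 3 plies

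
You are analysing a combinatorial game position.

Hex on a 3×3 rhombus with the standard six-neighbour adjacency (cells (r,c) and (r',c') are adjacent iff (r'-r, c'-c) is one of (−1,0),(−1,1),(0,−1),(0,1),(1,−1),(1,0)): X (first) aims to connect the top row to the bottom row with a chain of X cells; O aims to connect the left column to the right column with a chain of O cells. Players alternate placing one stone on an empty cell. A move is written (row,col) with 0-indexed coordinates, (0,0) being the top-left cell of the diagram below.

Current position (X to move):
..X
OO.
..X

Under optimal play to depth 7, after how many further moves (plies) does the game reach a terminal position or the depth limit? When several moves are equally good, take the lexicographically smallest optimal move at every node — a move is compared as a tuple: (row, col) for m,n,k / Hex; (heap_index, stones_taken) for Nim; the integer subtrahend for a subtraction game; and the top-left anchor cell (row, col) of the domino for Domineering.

PV length from [..X/OO./..X]: 1 ply

[..X/OO./..X] X move#1: (0,0):-1/X.X/OO./..X, (0,1):-1/.XX/OO./..X, (1,2):+1/..X/OOX/..X*, (2,0):-1/..X/OO./X.X, (2,1):-1/..X/OO./.XX
[..X/OOX/..X] end (terminal -1, O#2); searched ..X/OO./..X to 7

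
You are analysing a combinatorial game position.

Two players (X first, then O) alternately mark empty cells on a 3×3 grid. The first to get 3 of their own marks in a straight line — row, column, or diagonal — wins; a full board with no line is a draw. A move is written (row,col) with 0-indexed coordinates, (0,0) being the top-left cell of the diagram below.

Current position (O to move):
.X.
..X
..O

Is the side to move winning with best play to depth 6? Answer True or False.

ply 1, O at .X./..X/..O | (0,0)=-1→OX./..X/..O; (0,2)=-1→.XO/..X/..O; (1,0)=+0→.X./O.X/..O; (1,1)=+0→.X./.OX/..O; (2,0)=+1→.X./..X/O.O*; (2,1)=-1→.X./..X/.OO
ply 2, X at .X./..X/O.O | (0,0)=-1→XX./..X/O.O*; (0,2)=-1→.XX/..X/O.O; (1,0)=-1→.X./X.X/O.O; (1,1)=-1→.X./.XX/O.O; (2,1)=-1→.X./..X/OXO
ply 3, O at XX./..X/O.O | (0,2)=+1→XXO/..X/O.O*; (1,0)=-1→XX./O.X/O.O; (1,1)=-1→XX./.OX/O.O; (2,1)=+1→XX./..X/OOO
ply 4, X at XXO/..X/O.O | (1,0)=-1→XXO/X.X/O.O*; (1,1)=-1→XXO/.XX/O.O; (2,1)=-1→XXO/..X/OXO
ply 5, O at XXO/X.X/O.O | (1,1)=+1→XXO/XOX/O.O*; (2,1)=+1→XXO/X.X/OOO
ply 6: XXO/XOX/O.O is terminal -1 (X); from .X./..X/..O depth 6

O winning at [.X./..X/..O]: True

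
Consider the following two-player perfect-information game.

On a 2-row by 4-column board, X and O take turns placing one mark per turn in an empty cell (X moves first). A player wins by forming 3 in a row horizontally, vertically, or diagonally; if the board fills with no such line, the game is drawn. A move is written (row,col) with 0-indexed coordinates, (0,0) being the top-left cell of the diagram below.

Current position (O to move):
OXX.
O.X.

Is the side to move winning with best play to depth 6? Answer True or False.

p1 O@[OXX./O.X.]: (0,3)[OXXO/O.X.]+0* (1,1)[OXX./OOX.]-1 (1,3)[OXX./O.XO]-1
p2 X@[OXXO/O.X.]: (1,1)[OXXO/OXX.]+0* (1,3)[OXXO/O.XX]+0
p3 O@[OXXO/OXX.]: (1,3)[OXXO/OXXO]+0*
p4 X@[OXXO/OXXO] terminal +0; root [OXX./O.X.] d6

O winning at [OXX./O.X.]: False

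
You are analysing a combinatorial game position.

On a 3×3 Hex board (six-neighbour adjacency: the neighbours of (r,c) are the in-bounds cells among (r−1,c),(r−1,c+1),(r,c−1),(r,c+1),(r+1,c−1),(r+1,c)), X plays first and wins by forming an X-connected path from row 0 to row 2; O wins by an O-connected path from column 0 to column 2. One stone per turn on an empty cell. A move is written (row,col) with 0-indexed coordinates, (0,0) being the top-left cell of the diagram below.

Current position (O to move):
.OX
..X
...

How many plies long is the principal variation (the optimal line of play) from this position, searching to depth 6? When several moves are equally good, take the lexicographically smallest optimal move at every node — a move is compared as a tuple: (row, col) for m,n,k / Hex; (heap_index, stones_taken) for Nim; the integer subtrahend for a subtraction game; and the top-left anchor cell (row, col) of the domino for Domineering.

ply 1, O at .OX/..X/... | (0,0)=-1→OOX/..X/...*; (1,0)=-1→.OX/O.X/...; (1,1)=-1→.OX/.OX/...; (2,0)=-1→.OX/..X/O..; (2,1)=-1→.OX/..X/.O.; (2,2)=-1→.OX/..X/..O
ply 2, X at OOX/..X/... | (1,0)=+1→OOX/X.X/...*; (1,1)=+1→OOX/.XX/...; (2,0)=+1→OOX/..X/X..; (2,1)=+1→OOX/..X/.X.; (2,2)=+1→OOX/..X/..X
ply 3, O at OOX/X.X/... | (1,1)=-1→OOX/XOX/...*; (2,0)=-1→OOX/X.X/O..; (2,1)=-1→OOX/X.X/.O.; (2,2)=-1→OOX/X.X/..O
ply 4, X at OOX/XOX/... | (2,0)=+1→OOX/XOX/X..*; (2,1)=+1→OOX/XOX/.X.; (2,2)=+1→OOX/XOX/..X
ply 5, O at OOX/XOX/X.. | (2,1)=-1→OOX/XOX/XO.*; (2,2)=-1→OOX/XOX/X.O
ply 6, X at OOX/XOX/XO. | (2,2)=+1→OOX/XOX/XOX*
ply 7: OOX/XOX/XOX is terminal -1 (O); from .OX/..X/... depth 6

PV length from [.OX/..X/...]: 6 plies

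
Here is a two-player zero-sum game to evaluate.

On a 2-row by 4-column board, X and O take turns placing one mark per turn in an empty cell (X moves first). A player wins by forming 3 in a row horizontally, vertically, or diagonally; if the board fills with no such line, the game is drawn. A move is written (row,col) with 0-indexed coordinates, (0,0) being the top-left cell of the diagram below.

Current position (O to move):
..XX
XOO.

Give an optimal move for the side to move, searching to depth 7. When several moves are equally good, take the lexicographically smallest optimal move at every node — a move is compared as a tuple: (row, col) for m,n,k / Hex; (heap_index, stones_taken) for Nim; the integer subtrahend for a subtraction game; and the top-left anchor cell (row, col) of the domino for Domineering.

O's best at [..XX/XOO.]: (1,3)

ply 1, O at ..XX/XOO. | (0,0)=-1→O.XX/XOO.; (0,1)=+0→.OXX/XOO.; (1,3)=+1→..XX/XOOO*
ply 2: ..XX/XOOO is terminal -1 (X); from ..XX/XOO. depth 7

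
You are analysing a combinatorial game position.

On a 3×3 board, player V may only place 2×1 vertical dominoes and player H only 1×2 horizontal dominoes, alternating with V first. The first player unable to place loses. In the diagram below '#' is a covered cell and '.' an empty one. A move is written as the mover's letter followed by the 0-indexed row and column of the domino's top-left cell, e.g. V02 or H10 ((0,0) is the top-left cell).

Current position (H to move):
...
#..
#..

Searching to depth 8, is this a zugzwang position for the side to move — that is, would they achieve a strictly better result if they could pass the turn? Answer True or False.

[.../#../#..] H move#1: H00:-1/##./#../#.., H01:-1/.##/#../#.., H11:+1/.../###/#..*, H21:-1/.../#../###
[.../###/#..] end (terminal -1, V#2); searched .../#../#.. to 8
if H skipped the turn, V would face:
~ [.../#../#..] V move#1: V01:+1/.#./##./#..*, V02:+1/..#/#.#/#.., V11:+1/.../##./##., V12:+1/.../#.#/#.#
~ [.#./##./#..] H move#2: H21:-1/.#./##./###*
~ [.#./##./###] V move#3: V02:+1/.##/###/###*
~ [.##/###/###] end (terminal -1, H#4); searched .../#../#.. to 8
compare (H): move=+1 vs pass=-1

zugzwang(.../#../#.., H) = False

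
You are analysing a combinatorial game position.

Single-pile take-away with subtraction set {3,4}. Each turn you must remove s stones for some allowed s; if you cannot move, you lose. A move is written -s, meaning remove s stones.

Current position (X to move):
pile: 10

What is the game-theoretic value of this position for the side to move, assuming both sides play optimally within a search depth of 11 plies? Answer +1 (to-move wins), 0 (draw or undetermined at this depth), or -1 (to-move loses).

value(10, X) = +1

p1 X@[10]: -3[7]+1* -4[6]-1
p2 O@[7]: -3[4]-1* -4[3]-1
p3 X@[4]: -3[1]+1* -4[0]+1
p4 O@[1] terminal -1; root [10] d11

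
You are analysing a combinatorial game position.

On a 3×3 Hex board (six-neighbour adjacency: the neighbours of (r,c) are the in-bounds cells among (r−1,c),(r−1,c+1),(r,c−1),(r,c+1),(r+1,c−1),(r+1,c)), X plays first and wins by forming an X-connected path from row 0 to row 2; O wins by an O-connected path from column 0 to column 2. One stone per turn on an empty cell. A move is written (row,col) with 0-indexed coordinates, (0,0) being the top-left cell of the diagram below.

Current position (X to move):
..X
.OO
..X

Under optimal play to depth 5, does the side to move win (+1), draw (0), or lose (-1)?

p1 X@[..X/.OO/..X]: (0,0)[X.X/.OO/..X]-1* (0,1)[.XX/.OO/..X]-1 (1,0)[..X/XOO/..X]-1 (2,0)[..X/.OO/X.X]-1 (2,1)[..X/.OO/.XX]-1
p2 O@[X.X/.OO/..X]: (0,1)[XOX/.OO/..X]+1* (1,0)[X.X/OOO/..X]+1 (2,0)[X.X/.OO/O.X]+1 (2,1)[X.X/.OO/.OX]+1
p3 X@[XOX/.OO/..X]: (1,0)[XOX/XOO/..X]-1* (2,0)[XOX/.OO/X.X]-1 (2,1)[XOX/.OO/.XX]-1
p4 O@[XOX/XOO/..X]: (2,0)[XOX/XOO/O.X]+1* (2,1)[XOX/XOO/.OX]-1
p5 X@[XOX/XOO/O.X] terminal -1; root [..X/.OO/..X] d5

value(..X/.OO/..X, X) = -1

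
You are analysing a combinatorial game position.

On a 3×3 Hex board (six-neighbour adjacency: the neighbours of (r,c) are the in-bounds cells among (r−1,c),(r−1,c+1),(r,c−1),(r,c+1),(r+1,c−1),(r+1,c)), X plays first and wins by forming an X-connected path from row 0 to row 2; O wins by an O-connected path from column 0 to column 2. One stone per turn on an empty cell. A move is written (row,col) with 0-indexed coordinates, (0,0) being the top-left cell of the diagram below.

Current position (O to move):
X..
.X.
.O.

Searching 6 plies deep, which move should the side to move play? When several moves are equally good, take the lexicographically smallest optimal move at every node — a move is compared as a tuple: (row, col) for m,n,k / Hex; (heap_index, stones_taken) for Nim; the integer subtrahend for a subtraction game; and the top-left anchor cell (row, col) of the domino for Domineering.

[X../.X./.O.] O move#1: (0,1):-1/XO./.X./.O., (0,2):-1/X.O/.X./.O., (1,0):-1/X../OX./.O., (1,2):-1/X../.XO/.O., (2,0):+1/X../.X./OO.*, (2,2):-1/X../.X./.OO
[X../.X./OO.] X move#2: (0,1):-1/XX./.X./OO.*, (0,2):-1/X.X/.X./OO., (1,0):-1/X../XX./OO., (1,2):-1/X../.XX/OO., (2,2):-1/X../.X./OOX
[XX./.X./OO.] O move#3: (0,2):+1/XXO/.X./OO.*, (1,0):+1/XX./OX./OO., (1,2):+1/XX./.XO/OO., (2,2):+1/XX./.X./OOO
[XXO/.X./OO.] X move#4: (1,0):-1/XXO/XX./OO.*, (1,2):-1/XXO/.XX/OO., (2,2):-1/XXO/.X./OOX
[XXO/XX./OO.] O move#5: (1,2):+1/XXO/XXO/OO.*, (2,2):+1/XXO/XX./OOO
[XXO/XXO/OO.] end (terminal -1, X#6); searched X../.X./.O. to 6

O's best at [X../.X./.O.]: (2,0)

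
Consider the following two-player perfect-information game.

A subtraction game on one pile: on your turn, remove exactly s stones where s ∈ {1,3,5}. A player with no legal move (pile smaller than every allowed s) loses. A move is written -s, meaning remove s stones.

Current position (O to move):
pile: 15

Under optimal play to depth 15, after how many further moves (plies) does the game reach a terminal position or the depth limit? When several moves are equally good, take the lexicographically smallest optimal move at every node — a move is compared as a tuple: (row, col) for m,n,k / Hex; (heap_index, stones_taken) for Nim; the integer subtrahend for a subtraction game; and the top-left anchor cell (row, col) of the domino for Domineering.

p1 O@[15]: -1[14]+1* -3[12]+1 -5[10]+1
p2 X@[14]: -1[13]-1* -3[11]-1 -5[9]-1
p3 O@[13]: -1[12]+1* -3[10]+1 -5[8]+1
p4 X@[12]: -1[11]-1* -3[9]-1 -5[7]-1
p5 O@[11]: -1[10]+1* -3[8]+1 -5[6]+1
p6 X@[10]: -1[9]-1* -3[7]-1 -5[5]-1
p7 O@[9]: -1[8]+1* -3[6]+1 -5[4]+1
p8 X@[8]: -1[7]-1* -3[5]-1 -5[3]-1
p9 O@[7]: -1[6]+1* -3[4]+1 -5[2]+1
p10 X@[6]: -1[5]-1* -3[3]-1 -5[1]-1
p11 O@[5]: -1[4]+1* -3[2]+1 -5[0]+1
p12 X@[4]: -1[3]-1* -3[1]-1
p13 O@[3]: -1[2]+1* -3[0]+1
p14 X@[2]: -1[1]-1*
p15 O@[1]: -1[0]+1*
p16 X@[0] terminal -1; root [15] d15

PV length from [15]: 15 plies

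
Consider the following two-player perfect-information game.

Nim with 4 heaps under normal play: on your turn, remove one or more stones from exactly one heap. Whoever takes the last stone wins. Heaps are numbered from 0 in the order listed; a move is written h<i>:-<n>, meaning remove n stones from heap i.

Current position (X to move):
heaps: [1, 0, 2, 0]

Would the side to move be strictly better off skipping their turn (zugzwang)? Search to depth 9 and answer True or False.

p1 X@[(1,0,2,0)]: h0:-1[(0,0,2,0)]-1 h2:-1[(1,0,1,0)]+1* h2:-2[(1,0,0,0)]-1
p2 O@[(1,0,1,0)]: h0:-1[(0,0,1,0)]-1* h2:-1[(1,0,0,0)]-1
p3 X@[(0,0,1,0)]: h2:-1[(0,0,0,0)]+1*
p4 O@[(0,0,0,0)] terminal -1; root [(1,0,2,0)] d9
suppose X passes — search the same position with O to move:
pass> p1 O@[(1,0,2,0)]: h0:-1[(0,0,2,0)]-1 h2:-1[(1,0,1,0)]+1* h2:-2[(1,0,0,0)]-1
pass> p2 X@[(1,0,1,0)]: h0:-1[(0,0,1,0)]-1* h2:-1[(1,0,0,0)]-1
pass> p3 O@[(0,0,1,0)]: h2:-1[(0,0,0,0)]+1*
pass> p4 X@[(0,0,0,0)] terminal -1; root [(1,0,2,0)] d9
for X: play +1, pass -1

zugzwang((1,0,2,0), X) = False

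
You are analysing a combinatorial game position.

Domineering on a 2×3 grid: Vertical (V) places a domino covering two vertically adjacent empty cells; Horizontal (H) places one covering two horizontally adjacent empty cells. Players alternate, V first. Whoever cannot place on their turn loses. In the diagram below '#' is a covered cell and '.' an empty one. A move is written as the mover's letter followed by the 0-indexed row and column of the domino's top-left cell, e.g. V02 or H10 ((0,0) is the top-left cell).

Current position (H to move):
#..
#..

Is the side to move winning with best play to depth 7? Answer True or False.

[#../#..] H move#1: H01:+1/###/#..*, H11:+1/#../###
[###/#..] end (terminal -1, V#2); searched #../#.. to 7

H winning at [#../#..]: True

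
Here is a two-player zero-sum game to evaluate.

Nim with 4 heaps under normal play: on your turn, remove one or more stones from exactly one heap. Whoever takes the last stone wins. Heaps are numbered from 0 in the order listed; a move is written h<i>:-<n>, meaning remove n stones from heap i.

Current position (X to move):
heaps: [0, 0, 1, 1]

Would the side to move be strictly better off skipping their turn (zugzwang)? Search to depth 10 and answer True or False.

zugzwang((0,0,1,1), X) = True

p1 X@[(0,0,1,1)]: h2:-1[(0,0,0,1)]-1* h3:-1[(0,0,1,0)]-1
p2 O@[(0,0,0,1)]: h3:-1[(0,0,0,0)]+1*
p3 X@[(0,0,0,0)] terminal -1; root [(0,0,1,1)] d10
if X skipped the turn, O would face:
~ p1 O@[(0,0,1,1)]: h2:-1[(0,0,0,1)]-1* h3:-1[(0,0,1,0)]-1
~ p2 X@[(0,0,0,1)]: h3:-1[(0,0,0,0)]+1*
~ p3 O@[(0,0,0,0)] terminal -1; root [(0,0,1,1)] d10
compare (X): move=-1 vs pass=+1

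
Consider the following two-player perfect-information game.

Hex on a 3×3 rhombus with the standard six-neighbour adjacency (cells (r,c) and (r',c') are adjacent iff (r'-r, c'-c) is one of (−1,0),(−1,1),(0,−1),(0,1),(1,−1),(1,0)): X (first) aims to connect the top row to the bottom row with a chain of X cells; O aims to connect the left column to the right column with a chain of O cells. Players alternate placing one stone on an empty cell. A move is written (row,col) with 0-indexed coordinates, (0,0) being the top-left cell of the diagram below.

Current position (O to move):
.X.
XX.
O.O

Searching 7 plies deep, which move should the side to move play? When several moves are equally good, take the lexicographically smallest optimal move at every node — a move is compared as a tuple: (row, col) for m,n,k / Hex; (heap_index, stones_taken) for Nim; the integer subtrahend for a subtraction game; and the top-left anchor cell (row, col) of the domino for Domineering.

p1 O@[.X./XX./O.O]: (0,0)[OX./XX./O.O]-1 (0,2)[.XO/XX./O.O]-1 (1,2)[.X./XXO/O.O]-1 (2,1)[.X./XX./OOO]+1*
p2 X@[.X./XX./OOO] terminal -1; root [.X./XX./O.O] d7

O's best at [.X./XX./O.O]: (2,1)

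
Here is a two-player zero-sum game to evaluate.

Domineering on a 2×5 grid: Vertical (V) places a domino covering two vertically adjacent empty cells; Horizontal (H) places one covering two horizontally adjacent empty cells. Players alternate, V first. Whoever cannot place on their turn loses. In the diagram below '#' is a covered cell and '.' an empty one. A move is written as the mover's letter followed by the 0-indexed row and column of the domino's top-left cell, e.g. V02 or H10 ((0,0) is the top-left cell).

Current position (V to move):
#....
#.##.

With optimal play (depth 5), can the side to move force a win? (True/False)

ply 1, V at #..../#.##. | V01=-1→##.../####.*; V04=-1→#...#/#.###
ply 2, H at ##.../####. | H02=-1→####./####.; H03=+1→##.##/####.*
ply 3: ##.##/####. is terminal -1 (V); from #..../#.##. depth 5

V winning at [#..../#.##.]: False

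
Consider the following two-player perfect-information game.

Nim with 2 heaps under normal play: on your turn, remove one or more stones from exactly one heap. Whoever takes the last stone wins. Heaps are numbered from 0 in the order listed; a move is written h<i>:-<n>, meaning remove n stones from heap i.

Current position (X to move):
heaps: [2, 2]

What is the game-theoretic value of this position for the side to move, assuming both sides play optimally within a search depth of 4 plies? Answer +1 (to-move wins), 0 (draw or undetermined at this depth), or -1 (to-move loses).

[(2,2)] X move#1: h0:-1:-1/(1,2)*, h0:-2:-1/(0,2), h1:-1:-1/(2,1), h1:-2:-1/(2,0)
[(1,2)] O move#2: h0:-1:-1/(0,2), h1:-1:+1/(1,1)*, h1:-2:-1/(1,0)
[(1,1)] X move#3: h0:-1:-1/(0,1)*, h1:-1:-1/(1,0)
[(0,1)] O move#4: h1:-1:+1/(0,0)*
[(0,0)] end (terminal -1, X#5); searched (2,2) to 4

value((2,2), X) = -1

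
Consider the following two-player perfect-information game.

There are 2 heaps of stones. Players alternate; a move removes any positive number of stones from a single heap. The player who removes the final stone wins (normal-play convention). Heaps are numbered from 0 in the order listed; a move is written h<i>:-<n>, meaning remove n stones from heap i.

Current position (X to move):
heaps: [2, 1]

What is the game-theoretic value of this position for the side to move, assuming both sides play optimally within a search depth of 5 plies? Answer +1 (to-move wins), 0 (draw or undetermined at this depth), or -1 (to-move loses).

value((2,1), X) = +1

[(2,1)] X move#1: h0:-1:+1/(1,1)*, h0:-2:-1/(0,1), h1:-1:-1/(2,0)
[(1,1)] O move#2: h0:-1:-1/(0,1)*, h1:-1:-1/(1,0)
[(0,1)] X move#3: h1:-1:+1/(0,0)*
[(0,0)] end (terminal -1, O#4); searched (2,1) to 5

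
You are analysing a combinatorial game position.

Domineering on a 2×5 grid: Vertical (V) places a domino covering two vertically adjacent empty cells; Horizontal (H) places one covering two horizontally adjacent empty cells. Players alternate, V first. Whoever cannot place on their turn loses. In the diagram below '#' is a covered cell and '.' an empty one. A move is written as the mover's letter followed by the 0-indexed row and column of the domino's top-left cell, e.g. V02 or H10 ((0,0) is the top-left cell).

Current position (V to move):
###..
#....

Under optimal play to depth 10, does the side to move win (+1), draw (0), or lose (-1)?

[###../#....] V move#1: V03:+1/####./#..#.*, V04:-1/###.#/#...#
[####./#..#.] H move#2: H11:-1/####./####.*
[####./####.] V move#3: V04:+1/#####/#####*
[#####/#####] end (terminal -1, H#4); searched ###../#.... to 10

value(###../#...., V) = +1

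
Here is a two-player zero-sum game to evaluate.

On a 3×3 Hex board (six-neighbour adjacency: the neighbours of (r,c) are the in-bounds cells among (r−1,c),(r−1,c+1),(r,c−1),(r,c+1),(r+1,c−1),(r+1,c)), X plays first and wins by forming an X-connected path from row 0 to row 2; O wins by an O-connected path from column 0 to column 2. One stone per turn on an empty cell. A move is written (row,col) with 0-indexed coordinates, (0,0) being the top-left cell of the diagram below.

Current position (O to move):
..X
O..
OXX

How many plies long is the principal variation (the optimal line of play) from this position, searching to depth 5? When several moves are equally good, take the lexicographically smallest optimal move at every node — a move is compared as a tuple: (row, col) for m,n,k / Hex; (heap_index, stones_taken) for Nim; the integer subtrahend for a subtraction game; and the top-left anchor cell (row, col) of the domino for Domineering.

p1 O@[..X/O../OXX]: (0,0)[O.X/O../OXX]-1* (0,1)[.OX/O../OXX]-1 (1,1)[..X/OO./OXX]-1 (1,2)[..X/O.O/OXX]-1
p2 X@[O.X/O../OXX]: (0,1)[OXX/O../OXX]+1* (1,1)[O.X/OX./OXX]+1 (1,2)[O.X/O.X/OXX]+1
p3 O@[OXX/O../OXX]: (1,1)[OXX/OO./OXX]-1* (1,2)[OXX/O.O/OXX]-1
p4 X@[OXX/OO./OXX]: (1,2)[OXX/OOX/OXX]+1*
p5 O@[OXX/OOX/OXX] terminal -1; root [..X/O../OXX] d5

PV length from [..X/O../OXX]: 4 plies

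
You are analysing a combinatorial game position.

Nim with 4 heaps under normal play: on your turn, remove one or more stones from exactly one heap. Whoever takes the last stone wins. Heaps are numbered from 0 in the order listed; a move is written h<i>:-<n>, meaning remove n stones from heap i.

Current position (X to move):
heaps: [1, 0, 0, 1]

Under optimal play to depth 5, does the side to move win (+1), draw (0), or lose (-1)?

value((1,0,0,1), X) = -1

p1 X@[(1,0,0,1)]: h0:-1[(0,0,0,1)]-1* h3:-1[(1,0,0,0)]-1
p2 O@[(0,0,0,1)]: h3:-1[(0,0,0,0)]+1*
p3 X@[(0,0,0,0)] terminal -1; root [(1,0,0,1)] d5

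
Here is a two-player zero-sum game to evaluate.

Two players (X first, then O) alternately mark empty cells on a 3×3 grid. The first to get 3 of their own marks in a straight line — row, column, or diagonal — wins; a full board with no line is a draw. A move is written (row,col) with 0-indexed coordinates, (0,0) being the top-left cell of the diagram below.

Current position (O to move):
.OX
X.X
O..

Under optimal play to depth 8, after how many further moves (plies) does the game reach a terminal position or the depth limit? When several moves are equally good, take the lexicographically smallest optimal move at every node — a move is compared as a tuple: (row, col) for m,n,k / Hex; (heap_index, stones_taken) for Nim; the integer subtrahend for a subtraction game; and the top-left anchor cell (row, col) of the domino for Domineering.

ply 1, O at .OX/X.X/O.. | (0,0)=-1→OOX/X.X/O..*; (1,1)=-1→.OX/XOX/O..; (2,1)=-1→.OX/X.X/OO.; (2,2)=-1→.OX/X.X/O.O
ply 2, X at OOX/X.X/O.. | (1,1)=+1→OOX/XXX/O..*; (2,1)=+1→OOX/X.X/OX.; (2,2)=+1→OOX/X.X/O.X
ply 3: OOX/XXX/O.. is terminal -1 (O); from .OX/X.X/O.. depth 8

PV length from [.OX/X.X/O..]: 2 plies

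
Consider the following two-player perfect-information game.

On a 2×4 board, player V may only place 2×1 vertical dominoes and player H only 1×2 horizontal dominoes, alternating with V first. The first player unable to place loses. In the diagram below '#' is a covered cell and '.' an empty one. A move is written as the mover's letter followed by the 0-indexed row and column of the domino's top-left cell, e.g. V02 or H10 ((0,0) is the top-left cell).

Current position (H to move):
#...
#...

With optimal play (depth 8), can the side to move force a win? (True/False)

[#.../#...] H move#1: H01:+1/###./#...*, H02:+1/#.##/#..., H11:+1/#.../###., H12:+1/#.../#.##
[###./#...] V move#2: V03:-1/####/#..#*
[####/#..#] H move#3: H11:+1/####/####*
[####/####] end (terminal -1, V#4); searched #.../#... to 8

H winning at [#.../#...]: True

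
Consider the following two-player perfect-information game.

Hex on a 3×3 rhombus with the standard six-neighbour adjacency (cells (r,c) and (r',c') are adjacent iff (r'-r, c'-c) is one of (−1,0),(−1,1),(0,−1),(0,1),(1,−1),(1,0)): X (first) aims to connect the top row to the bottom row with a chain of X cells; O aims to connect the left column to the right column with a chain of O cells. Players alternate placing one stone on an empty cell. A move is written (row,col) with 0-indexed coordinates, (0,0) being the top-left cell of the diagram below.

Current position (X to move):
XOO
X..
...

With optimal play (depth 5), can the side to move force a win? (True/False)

X winning at [XOO/X../...]: True

[XOO/X../...] X move#1: (1,1):+1/XOO/XX./...*, (1,2):+1/XOO/X.X/..., (2,0):+1/XOO/X../X.., (2,1):+1/XOO/X../.X., (2,2):+1/XOO/X../..X
[XOO/XX./...] O move#2: (1,2):-1/XOO/XXO/...*, (2,0):-1/XOO/XX./O.., (2,1):-1/XOO/XX./.O., (2,2):-1/XOO/XX./..O
[XOO/XXO/...] X move#3: (2,0):+1/XOO/XXO/X..*, (2,1):+1/XOO/XXO/.X., (2,2):+1/XOO/XXO/..X
[XOO/XXO/X..] end (terminal -1, O#4); searched XOO/X../... to 5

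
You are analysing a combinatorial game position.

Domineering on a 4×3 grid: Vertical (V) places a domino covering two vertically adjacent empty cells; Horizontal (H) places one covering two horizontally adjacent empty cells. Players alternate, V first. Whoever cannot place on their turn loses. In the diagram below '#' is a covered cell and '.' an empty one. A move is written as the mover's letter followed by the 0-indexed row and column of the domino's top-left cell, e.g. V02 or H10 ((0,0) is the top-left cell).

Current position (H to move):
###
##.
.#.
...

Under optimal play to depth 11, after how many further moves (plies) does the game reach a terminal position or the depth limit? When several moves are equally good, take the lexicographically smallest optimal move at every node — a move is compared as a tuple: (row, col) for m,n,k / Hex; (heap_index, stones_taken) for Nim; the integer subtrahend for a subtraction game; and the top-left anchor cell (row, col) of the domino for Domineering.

PV length from [###/##./.#./...]: 2 plies

[###/##./.#./...] H move#1: H30:-1/###/##./.#./##.*, H31:-1/###/##./.#./.##
[###/##./.#./##.] V move#2: V12:+1/###/###/.##/##.*, V22:+1/###/##./.##/###
[###/###/.##/##.] end (terminal -1, H#3); searched ###/##./.#./... to 11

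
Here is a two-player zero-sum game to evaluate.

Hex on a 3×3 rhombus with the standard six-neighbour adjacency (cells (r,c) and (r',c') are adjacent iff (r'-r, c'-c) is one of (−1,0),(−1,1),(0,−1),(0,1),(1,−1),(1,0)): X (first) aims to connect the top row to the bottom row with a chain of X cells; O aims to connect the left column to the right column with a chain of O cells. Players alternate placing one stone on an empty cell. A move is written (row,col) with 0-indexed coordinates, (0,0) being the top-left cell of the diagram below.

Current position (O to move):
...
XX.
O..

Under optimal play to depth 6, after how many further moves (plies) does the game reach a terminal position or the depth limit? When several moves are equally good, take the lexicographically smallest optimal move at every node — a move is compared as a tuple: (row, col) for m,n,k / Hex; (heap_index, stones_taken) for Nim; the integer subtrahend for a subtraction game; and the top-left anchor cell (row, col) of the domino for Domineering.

p1 O@[.../XX./O..]: (0,0)[O../XX./O..]-1 (0,1)[.O./XX./O..]-1 (0,2)[..O/XX./O..]-1 (1,2)[.../XXO/O..]-1 (2,1)[.../XX./OO.]+1* (2,2)[.../XX./O.O]-1
p2 X@[.../XX./OO.]: (0,0)[X../XX./OO.]-1* (0,1)[.X./XX./OO.]-1 (0,2)[..X/XX./OO.]-1 (1,2)[.../XXX/OO.]-1 (2,2)[.../XX./OOX]-1
p3 O@[X../XX./OO.]: (0,1)[XO./XX./OO.]+1* (0,2)[X.O/XX./OO.]+1 (1,2)[X../XXO/OO.]+1 (2,2)[X../XX./OOO]+1
p4 X@[XO./XX./OO.]: (0,2)[XOX/XX./OO.]-1* (1,2)[XO./XXX/OO.]-1 (2,2)[XO./XX./OOX]-1
p5 O@[XOX/XX./OO.]: (1,2)[XOX/XXO/OO.]+1* (2,2)[XOX/XX./OOO]+1
p6 X@[XOX/XXO/OO.] terminal -1; root [.../XX./O..] d6

PV length from [.../XX./O..]: 5 plies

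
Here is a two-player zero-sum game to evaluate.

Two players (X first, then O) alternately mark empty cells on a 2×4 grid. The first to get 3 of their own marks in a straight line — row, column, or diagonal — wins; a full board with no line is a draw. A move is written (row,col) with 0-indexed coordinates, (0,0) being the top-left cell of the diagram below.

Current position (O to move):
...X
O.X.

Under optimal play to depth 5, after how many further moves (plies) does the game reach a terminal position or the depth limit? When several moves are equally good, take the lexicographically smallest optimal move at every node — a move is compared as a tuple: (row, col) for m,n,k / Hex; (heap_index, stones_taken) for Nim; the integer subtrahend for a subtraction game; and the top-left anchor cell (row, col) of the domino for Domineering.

PV length from [...X/O.X.]: 5 plies

p1 O@[...X/O.X.]: (0,0)[O..X/O.X.]+0* (0,1)[.O.X/O.X.]+0 (0,2)[..OX/O.X.]+0 (1,1)[...X/OOX.]+0 (1,3)[...X/O.XO]+0
p2 X@[O..X/O.X.]: (0,1)[OX.X/O.X.]+0* (0,2)[O.XX/O.X.]+0 (1,1)[O..X/OXX.]+0 (1,3)[O..X/O.XX]+0
p3 O@[OX.X/O.X.]: (0,2)[OXOX/O.X.]+0* (1,1)[OX.X/OOX.]-1 (1,3)[OX.X/O.XO]-1
p4 X@[OXOX/O.X.]: (1,1)[OXOX/OXX.]+0* (1,3)[OXOX/O.XX]+0
p5 O@[OXOX/OXX.]: (1,3)[OXOX/OXXO]+0*
p6 X@[OXOX/OXXO] terminal +0; root [...X/O.X.] d5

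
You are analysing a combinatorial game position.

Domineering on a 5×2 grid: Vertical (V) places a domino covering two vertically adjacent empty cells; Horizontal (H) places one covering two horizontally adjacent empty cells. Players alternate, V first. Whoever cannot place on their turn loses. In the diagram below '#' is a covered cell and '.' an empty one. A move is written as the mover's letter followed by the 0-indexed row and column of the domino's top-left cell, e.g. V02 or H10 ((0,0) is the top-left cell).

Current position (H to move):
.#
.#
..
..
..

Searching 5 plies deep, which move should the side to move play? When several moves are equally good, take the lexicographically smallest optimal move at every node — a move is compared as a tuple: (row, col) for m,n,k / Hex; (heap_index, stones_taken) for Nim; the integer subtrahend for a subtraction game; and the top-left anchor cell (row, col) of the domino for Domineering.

ply 1, H at .#/.#/../../.. | H20=-1→.#/.#/##/../..; H30=+1→.#/.#/../##/..*; H40=-1→.#/.#/../../##
ply 2, V at .#/.#/../##/.. | V00=-1→##/##/../##/..*; V10=-1→.#/##/#./##/..
ply 3, H at ##/##/../##/.. | H20=+1→##/##/##/##/..*; H40=+1→##/##/../##/##
ply 4: ##/##/##/##/.. is terminal -1 (V); from .#/.#/../../.. depth 5

H's best at [.#/.#/../../..]: H30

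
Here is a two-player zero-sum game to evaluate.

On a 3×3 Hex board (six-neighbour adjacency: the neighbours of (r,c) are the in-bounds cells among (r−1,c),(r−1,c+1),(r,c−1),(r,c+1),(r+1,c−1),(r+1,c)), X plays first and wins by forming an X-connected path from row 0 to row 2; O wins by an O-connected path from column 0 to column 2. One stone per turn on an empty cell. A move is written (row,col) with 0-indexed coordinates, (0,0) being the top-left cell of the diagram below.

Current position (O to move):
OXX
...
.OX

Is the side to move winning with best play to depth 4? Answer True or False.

[OXX/.../.OX] O move#1: (1,0):-1/OXX/O../.OX*, (1,1):-1/OXX/.O./.OX, (1,2):-1/OXX/..O/.OX, (2,0):-1/OXX/.../OOX
[OXX/O../.OX] X move#2: (1,1):+1/OXX/OX./.OX*, (1,2):+1/OXX/O.X/.OX, (2,0):+1/OXX/O../XOX
[OXX/OX./.OX] O move#3: (1,2):-1/OXX/OXO/.OX*, (2,0):-1/OXX/OX./OOX
[OXX/OXO/.OX] X move#4: (2,0):+1/OXX/OXO/XOX*
[OXX/OXO/XOX] end (terminal -1, O#5); searched OXX/.../.OX to 4

O winning at [OXX/.../.OX]: False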